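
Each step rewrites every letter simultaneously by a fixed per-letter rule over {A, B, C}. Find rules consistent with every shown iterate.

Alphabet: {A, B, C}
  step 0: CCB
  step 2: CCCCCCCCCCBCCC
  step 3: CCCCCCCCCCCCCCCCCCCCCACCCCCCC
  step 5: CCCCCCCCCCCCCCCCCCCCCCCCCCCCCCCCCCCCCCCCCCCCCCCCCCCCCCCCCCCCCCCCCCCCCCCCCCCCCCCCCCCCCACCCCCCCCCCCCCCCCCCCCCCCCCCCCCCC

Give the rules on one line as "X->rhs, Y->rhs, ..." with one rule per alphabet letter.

A->BC, B->CAC, C->CC

  step 2 ⇒ step 3: CCCCCCCCCCBCCC ⇒ CC·CC·CC·CC·CC·CC·CC·CC·CC·CC·CAC·CC·CC·CC
    B ↦ CAC
    C ↦ CC
    A ↦ BC  (constrained at step 3)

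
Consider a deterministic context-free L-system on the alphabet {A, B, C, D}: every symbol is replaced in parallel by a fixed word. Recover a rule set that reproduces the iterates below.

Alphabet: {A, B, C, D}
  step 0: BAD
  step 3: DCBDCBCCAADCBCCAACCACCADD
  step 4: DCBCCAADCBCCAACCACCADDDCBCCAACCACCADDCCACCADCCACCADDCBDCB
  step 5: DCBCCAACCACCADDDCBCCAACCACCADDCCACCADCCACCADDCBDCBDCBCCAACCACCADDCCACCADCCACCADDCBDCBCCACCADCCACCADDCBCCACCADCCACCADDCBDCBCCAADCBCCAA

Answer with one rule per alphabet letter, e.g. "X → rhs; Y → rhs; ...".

  step 4 ⇒ step 5: DCBCCAADCBCCAACCACCADDDCBCCAACCACCADDCCACCADCCACCADDCBDCB ⇒ DCB·CCA·A·CCA·CCA·D·D·DCB·CCA·A·CCA·CCA·D·D·CCA·CCA·D·CCA·CCA·D·DCB·DCB·DCB·CCA·A·CCA·CCA·D·D·CCA·CCA·D·CCA·CCA·D·DCB·DCB·CCA·CCA·D·CCA·CCA·D·DCB·CCA·CCA·D·CCA·CCA·D·DCB·DCB·CCA·A·DCB·CCA·A
    A ↦ D
    B ↦ A
    C ↦ CCA
    D ↦ DCB

A->D, B->A, C->CCA, D->DCB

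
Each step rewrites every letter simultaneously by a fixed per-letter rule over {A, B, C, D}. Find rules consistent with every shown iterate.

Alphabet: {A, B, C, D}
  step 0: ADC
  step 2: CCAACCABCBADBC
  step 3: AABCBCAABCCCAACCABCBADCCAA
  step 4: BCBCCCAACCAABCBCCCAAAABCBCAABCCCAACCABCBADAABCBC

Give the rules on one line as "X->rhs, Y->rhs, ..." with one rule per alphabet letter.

  step 3 ⇒ step 4: AABCBCAABCCCAACCABCBADCCAA ⇒ BC·BC·CCA·A·CCA·A·BC·BC·CCA·A·A·A·BC·BC·A·A·BC·CCA·A·CCA·BC·BAD·A·A·BC·BC
    A ↦ BC
    B ↦ CCA
    C ↦ A
    D ↦ BAD

A->BC, B->CCA, C->A, D->BAD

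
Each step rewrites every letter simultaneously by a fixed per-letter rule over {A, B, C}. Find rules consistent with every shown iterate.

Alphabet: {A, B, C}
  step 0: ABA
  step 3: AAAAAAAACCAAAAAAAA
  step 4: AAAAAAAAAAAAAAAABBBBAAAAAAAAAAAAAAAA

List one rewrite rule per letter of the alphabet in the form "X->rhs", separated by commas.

  step 3 ⇒ step 4: AAAAAAAACCAAAAAAAA ⇒ AA·AA·AA·AA·AA·AA·AA·AA·BB·BB·AA·AA·AA·AA·AA·AA·AA·AA
    A ↦ AA
    C ↦ BB
    B ↦ C  (constrained at step 0)

A->AA, B->C, C->BB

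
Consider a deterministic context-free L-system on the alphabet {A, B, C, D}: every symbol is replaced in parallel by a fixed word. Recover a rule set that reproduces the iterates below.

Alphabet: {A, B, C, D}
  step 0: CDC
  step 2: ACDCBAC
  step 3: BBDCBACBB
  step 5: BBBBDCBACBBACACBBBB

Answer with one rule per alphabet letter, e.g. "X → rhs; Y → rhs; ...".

A->B, B->AC, C->B, D->DC

  step 2 ⇒ step 3: ACDCBAC ⇒ B·B·DC·B·AC·B·B
    A ↦ B
    B ↦ AC
    C ↦ B
    D ↦ DC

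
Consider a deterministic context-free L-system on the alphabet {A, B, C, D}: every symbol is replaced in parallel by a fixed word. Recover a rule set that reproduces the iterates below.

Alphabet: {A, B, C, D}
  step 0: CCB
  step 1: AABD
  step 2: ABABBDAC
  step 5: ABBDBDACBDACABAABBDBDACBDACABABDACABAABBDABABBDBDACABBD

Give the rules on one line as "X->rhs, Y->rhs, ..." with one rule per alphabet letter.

  step 1 ⇒ step 2: AABD ⇒ AB·AB·BD·AC
    A ↦ AB
    B ↦ BD
    D ↦ AC
  step 0 ⇒ step 1: CCB ⇒ A·A·BD
    C ↦ A

A->AB, B->BD, C->A, D->AC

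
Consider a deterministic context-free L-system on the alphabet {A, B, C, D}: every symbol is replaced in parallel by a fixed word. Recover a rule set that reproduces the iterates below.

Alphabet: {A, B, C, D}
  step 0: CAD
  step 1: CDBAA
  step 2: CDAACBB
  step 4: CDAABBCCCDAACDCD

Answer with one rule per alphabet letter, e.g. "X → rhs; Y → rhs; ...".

A->B, B->C, C->CD, D->AA

  step 1 ⇒ step 2: CDBAA ⇒ CD·AA·C·B·B
    A ↦ B
    B ↦ C
    C ↦ CD
    D ↦ AA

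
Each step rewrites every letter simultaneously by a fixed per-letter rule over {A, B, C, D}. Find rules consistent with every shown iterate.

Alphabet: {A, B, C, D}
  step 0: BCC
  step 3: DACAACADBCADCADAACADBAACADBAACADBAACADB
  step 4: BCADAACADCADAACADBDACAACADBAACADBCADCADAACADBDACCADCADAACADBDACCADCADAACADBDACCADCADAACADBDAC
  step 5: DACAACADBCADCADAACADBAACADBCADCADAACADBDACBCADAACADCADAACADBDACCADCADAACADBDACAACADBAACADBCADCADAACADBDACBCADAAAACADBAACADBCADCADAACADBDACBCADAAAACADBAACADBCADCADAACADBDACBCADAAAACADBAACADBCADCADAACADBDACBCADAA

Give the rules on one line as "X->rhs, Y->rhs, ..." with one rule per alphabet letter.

A->CAD, B->DAC, C->AA, D->B

  step 4 ⇒ step 5: BCADAACADCADAACADBDACAACADBAACADBCADCADAACADBDACCADCADAACADBDACCADCADAACADBDACCADCADAACADBDAC ⇒ DAC·AA·CAD·B·CAD·CAD·AA·CAD·B·AA·CAD·B·CAD·CAD·AA·CAD·B·DAC·B·CAD·AA·CAD·CAD·AA·CAD·B·DAC·CAD·CAD·AA·CAD·B·DAC·AA·CAD·B·AA·CAD·B·CAD·CAD·AA·CAD·B·DAC·B·CAD·AA·AA·CAD·B·AA·CAD·B·CAD·CAD·AA·CAD·B·DAC·B·CAD·AA·AA·CAD·B·AA·CAD·B·CAD·CAD·AA·CAD·B·DAC·B·CAD·AA·AA·CAD·B·AA·CAD·B·CAD·CAD·AA·CAD·B·DAC·B·CAD·AA
    A ↦ CAD
    B ↦ DAC
    C ↦ AA
    D ↦ B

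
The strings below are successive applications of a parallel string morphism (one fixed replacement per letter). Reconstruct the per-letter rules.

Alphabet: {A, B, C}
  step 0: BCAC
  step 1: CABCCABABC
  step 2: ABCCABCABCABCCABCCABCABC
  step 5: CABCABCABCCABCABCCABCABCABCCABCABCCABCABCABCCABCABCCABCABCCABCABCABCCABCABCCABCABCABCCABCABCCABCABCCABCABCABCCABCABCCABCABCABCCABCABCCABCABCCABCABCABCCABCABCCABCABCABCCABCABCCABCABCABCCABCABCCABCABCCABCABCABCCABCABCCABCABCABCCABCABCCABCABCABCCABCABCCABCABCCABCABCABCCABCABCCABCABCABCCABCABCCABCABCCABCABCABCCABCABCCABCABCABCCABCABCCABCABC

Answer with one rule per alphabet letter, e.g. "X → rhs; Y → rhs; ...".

A->CAB, B->C, C->ABC

  step 1 ⇒ step 2: CABCCABABC ⇒ ABC·CAB·C·ABC·ABC·CAB·C·CAB·C·ABC
    A ↦ CAB
    B ↦ C
    C ↦ ABC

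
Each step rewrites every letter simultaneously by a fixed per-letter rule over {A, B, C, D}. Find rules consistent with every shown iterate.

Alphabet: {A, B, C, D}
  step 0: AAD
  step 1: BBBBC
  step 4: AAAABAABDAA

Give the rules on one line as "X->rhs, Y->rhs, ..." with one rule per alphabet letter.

A->B, B->A, C->BDA, D->BBC

  step 0 ⇒ step 1: AAD ⇒ B·B·BBC
    A ↦ B
    D ↦ BBC
    B ↦ A  (constrained at step 1)
    C ↦ BDA  (constrained at step 1)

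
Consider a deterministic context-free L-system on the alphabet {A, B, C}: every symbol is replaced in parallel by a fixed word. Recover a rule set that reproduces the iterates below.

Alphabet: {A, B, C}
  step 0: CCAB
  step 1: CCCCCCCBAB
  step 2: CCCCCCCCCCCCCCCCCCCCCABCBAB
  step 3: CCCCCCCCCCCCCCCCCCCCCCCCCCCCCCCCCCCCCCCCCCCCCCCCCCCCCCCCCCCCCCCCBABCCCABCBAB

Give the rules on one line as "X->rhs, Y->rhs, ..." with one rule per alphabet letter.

  step 2 ⇒ step 3: CCCCCCCCCCCCCCCCCCCCCABCBAB ⇒ CCC·CCC·CCC·CCC·CCC·CCC·CCC·CCC·CCC·CCC·CCC·CCC·CCC·CCC·CCC·CCC·CCC·CCC·CCC·CCC·CCC·CB·AB·CCC·AB·CB·AB
    A ↦ CB
    B ↦ AB
    C ↦ CCC

A->CB, B->AB, C->CCC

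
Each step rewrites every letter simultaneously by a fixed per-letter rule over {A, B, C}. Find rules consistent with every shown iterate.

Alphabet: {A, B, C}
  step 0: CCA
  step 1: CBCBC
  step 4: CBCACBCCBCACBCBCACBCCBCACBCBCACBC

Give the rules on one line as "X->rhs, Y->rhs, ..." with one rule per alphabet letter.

A->C, B->CA, C->CB

  step 0 ⇒ step 1: CCA ⇒ CB·CB·C
    A ↦ C
    C ↦ CB
    B ↦ CA  (constrained at step 1)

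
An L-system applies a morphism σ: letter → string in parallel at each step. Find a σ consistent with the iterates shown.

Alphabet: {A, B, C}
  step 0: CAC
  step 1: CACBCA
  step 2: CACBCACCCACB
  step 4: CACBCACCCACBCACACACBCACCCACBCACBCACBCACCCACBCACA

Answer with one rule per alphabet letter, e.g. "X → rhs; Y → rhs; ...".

  step 1 ⇒ step 2: CACBCA ⇒ CA·CB·CA·CC·CA·CB
    A ↦ CB
    B ↦ CC
    C ↦ CA

A->CB, B->CC, C->CA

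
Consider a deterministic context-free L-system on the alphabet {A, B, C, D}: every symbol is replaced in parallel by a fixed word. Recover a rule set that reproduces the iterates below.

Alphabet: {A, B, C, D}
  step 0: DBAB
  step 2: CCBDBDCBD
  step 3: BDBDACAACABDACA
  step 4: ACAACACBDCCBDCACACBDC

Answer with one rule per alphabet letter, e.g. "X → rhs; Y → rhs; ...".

  step 3 ⇒ step 4: BDBDACAACABDACA ⇒ AC·A·AC·A·C·BD·C·C·BD·C·AC·A·C·BD·C
    A ↦ C
    B ↦ AC
    C ↦ BD
    D ↦ A

A->C, B->AC, C->BD, D->A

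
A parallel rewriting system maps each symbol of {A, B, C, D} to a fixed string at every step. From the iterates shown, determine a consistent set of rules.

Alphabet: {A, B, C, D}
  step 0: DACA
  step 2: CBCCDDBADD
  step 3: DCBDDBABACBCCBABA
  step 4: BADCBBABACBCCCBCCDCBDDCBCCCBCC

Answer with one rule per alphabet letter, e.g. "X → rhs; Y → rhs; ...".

  step 3 ⇒ step 4: DCBDDBABACBCCBABA ⇒ BA·D·CB·BA·BA·CB·CC·CB·CC·D·CB·D·D·CB·CC·CB·CC
    A ↦ CC
    B ↦ CB
    C ↦ D
    D ↦ BA

A->CC, B->CB, C->D, D->BA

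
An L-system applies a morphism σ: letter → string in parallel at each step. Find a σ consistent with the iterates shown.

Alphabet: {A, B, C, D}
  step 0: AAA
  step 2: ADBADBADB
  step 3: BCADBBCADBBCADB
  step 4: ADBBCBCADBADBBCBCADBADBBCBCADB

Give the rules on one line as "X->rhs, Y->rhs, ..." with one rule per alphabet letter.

  step 3 ⇒ step 4: BCADBBCADBBCADB ⇒ ADB·BC·B·C·ADB·ADB·BC·B·C·ADB·ADB·BC·B·C·ADB
    A ↦ B
    B ↦ ADB
    C ↦ BC
    D ↦ C

A->B, B->ADB, C->BC, D->C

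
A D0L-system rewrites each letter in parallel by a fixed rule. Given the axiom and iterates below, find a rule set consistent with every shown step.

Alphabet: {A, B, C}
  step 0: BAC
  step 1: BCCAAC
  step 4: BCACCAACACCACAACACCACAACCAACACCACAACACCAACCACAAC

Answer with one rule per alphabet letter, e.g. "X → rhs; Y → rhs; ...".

  step 0 ⇒ step 1: BAC ⇒ BC·CA·AC
    A ↦ CA
    B ↦ BC
    C ↦ AC

A->CA, B->BC, C->AC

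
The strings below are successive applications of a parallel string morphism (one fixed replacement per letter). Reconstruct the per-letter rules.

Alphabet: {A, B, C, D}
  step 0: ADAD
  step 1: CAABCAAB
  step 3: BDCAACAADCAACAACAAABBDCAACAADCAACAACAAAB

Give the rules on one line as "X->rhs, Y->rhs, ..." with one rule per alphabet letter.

  step 0 ⇒ step 1: ADAD ⇒ CAA·B·CAA·B
    A ↦ CAA
    D ↦ B
    B ↦ AB  (constrained at step 1)
    C ↦ D  (constrained at step 1)

A->CAA, B->AB, C->D, D->B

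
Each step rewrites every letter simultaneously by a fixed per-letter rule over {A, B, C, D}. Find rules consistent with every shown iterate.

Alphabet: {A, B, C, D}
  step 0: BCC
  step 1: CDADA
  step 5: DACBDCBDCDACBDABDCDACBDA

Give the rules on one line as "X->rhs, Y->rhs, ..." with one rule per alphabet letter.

A->DC, B->C, C->DA, D->B

  step 0 ⇒ step 1: BCC ⇒ C·DA·DA
    B ↦ C
    C ↦ DA
    A ↦ DC  (constrained at step 1)
    D ↦ B  (constrained at step 1)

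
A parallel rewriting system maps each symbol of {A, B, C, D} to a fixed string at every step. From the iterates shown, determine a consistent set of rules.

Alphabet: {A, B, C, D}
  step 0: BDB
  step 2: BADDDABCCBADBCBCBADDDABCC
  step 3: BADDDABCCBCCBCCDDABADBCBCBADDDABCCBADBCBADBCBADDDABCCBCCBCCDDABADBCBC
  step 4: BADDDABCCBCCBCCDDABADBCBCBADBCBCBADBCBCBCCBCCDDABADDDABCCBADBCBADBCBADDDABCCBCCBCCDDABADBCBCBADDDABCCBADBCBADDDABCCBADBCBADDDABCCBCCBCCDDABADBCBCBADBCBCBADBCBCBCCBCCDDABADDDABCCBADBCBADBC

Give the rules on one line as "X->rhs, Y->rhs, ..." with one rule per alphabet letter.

A->DDA, B->BAD, C->BC, D->BCC

  step 3 ⇒ step 4: BADDDABCCBCCBCCDDABADBCBCBADDDABCCBADBCBADBCBADDDABCCBCCBCCDDABADBCBC ⇒ BAD·DDA·BCC·BCC·BCC·DDA·BAD·BC·BC·BAD·BC·BC·BAD·BC·BC·BCC·BCC·DDA·BAD·DDA·BCC·BAD·BC·BAD·BC·BAD·DDA·BCC·BCC·BCC·DDA·BAD·BC·BC·BAD·DDA·BCC·BAD·BC·BAD·DDA·BCC·BAD·BC·BAD·DDA·BCC·BCC·BCC·DDA·BAD·BC·BC·BAD·BC·BC·BAD·BC·BC·BCC·BCC·DDA·BAD·DDA·BCC·BAD·BC·BAD·BC
    A ↦ DDA
    B ↦ BAD
    C ↦ BC
    D ↦ BCC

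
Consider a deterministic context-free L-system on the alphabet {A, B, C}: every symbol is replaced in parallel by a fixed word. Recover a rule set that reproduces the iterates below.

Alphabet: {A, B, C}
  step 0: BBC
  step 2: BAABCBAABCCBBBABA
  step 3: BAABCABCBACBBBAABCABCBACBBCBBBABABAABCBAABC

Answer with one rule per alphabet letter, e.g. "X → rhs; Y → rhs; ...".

A->ABC, B->BA, C->CBB

  step 2 ⇒ step 3: BAABCBAABCCBBBABA ⇒ BA·ABC·ABC·BA·CBB·BA·ABC·ABC·BA·CBB·CBB·BA·BA·BA·ABC·BA·ABC
    A ↦ ABC
    B ↦ BA
    C ↦ CBB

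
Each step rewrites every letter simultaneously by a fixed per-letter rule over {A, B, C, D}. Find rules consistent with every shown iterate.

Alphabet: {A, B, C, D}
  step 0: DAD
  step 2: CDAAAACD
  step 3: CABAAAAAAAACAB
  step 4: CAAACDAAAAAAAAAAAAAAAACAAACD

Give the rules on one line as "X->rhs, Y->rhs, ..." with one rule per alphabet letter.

  step 3 ⇒ step 4: CABAAAAAAAACAB ⇒ CA·AA·CD·AA·AA·AA·AA·AA·AA·AA·AA·CA·AA·CD
    A ↦ AA
    B ↦ CD
    C ↦ CA
  step 2 ⇒ step 3: CDAAAACD ⇒ CA·B·AA·AA·AA·AA·CA·B
    D ↦ B

A->AA, B->CD, C->CA, D->B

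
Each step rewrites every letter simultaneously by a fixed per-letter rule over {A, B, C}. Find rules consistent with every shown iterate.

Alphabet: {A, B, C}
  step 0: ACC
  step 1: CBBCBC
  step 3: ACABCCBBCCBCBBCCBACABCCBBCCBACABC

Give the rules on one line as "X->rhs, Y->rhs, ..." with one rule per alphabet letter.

A->CB, B->ACA, C->BC

  step 0 ⇒ step 1: ACC ⇒ CB·BC·BC
    A ↦ CB
    C ↦ BC
    B ↦ ACA  (constrained at step 1)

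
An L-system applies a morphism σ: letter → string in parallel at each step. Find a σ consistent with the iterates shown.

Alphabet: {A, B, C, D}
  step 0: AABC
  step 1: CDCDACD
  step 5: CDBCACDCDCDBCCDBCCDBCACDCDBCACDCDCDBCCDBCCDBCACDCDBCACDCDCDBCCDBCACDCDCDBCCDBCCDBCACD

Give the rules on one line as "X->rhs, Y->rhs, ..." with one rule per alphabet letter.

  step 0 ⇒ step 1: AABC ⇒ CD·CD·A·CD
    A ↦ CD
    B ↦ A
    C ↦ CD
    D ↦ BC  (constrained at step 1)

A->CD, B->A, C->CD, D->BC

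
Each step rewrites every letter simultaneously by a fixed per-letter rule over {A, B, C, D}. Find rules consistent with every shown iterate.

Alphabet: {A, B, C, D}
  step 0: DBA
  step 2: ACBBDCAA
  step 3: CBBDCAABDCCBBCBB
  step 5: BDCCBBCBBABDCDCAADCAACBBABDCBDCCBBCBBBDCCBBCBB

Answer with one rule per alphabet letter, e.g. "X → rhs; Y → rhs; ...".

  step 2 ⇒ step 3: ACBBDCAA ⇒ CBB·DC·A·A·B·DC·CBB·CBB
    A ↦ CBB
    B ↦ A
    C ↦ DC
    D ↦ B

A->CBB, B->A, C->DC, D->B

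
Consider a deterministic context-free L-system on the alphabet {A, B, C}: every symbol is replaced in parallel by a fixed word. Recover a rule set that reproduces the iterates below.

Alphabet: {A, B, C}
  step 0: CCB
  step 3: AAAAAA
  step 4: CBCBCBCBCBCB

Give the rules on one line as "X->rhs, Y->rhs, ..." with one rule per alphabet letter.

A->CB, B->A, C->A

  step 3 ⇒ step 4: AAAAAA ⇒ CB·CB·CB·CB·CB·CB
    A ↦ CB
    B ↦ A  (constrained at step 0)
    C ↦ A  (constrained at step 0)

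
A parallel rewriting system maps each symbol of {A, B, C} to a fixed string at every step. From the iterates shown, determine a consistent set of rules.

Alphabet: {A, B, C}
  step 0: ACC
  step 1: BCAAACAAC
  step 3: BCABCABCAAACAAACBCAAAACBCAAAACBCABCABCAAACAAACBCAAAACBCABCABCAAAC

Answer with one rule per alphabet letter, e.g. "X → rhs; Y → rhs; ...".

  step 0 ⇒ step 1: ACC ⇒ BCA·AAC·AAC
    A ↦ BCA
    C ↦ AAC
    B ↦ A  (constrained at step 1)

A->BCA, B->A, C->AAC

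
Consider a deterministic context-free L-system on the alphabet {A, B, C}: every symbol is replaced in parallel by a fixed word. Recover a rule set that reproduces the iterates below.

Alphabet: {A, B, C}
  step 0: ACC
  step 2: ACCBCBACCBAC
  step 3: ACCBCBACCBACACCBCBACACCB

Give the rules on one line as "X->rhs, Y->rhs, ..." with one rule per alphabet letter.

  step 2 ⇒ step 3: ACCBCBACCBAC ⇒ AC·CB·CB·AC·CB·AC·AC·CB·CB·AC·AC·CB
    A ↦ AC
    B ↦ AC
    C ↦ CB

A->AC, B->AC, C->CB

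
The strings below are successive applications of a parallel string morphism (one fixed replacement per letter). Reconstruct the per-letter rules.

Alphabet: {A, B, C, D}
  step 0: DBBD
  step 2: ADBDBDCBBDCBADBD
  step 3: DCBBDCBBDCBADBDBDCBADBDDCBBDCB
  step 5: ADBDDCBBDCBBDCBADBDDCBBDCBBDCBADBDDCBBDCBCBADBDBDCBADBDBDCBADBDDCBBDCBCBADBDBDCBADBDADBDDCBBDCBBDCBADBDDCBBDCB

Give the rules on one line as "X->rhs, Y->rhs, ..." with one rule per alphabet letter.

  step 2 ⇒ step 3: ADBDBDCBBDCBADBD ⇒ D·CB·BD·CB·BD·CB·AD·BD·BD·CB·AD·BD·D·CB·BD·CB
    A ↦ D
    B ↦ BD
    C ↦ AD
    D ↦ CB

A->D, B->BD, C->AD, D->CB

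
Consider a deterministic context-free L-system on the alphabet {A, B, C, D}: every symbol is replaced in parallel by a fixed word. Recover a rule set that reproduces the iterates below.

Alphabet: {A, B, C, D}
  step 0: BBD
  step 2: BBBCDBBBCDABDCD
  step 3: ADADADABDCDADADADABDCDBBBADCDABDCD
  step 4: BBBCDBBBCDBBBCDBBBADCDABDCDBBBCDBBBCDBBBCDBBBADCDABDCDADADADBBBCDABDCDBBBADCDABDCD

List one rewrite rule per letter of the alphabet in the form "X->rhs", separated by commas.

A->BBB, B->AD, C->ABD, D->CD

  step 3 ⇒ step 4: ADADADABDCDADADADABDCDBBBADCDABDCD ⇒ BBB·CD·BBB·CD·BBB·CD·BBB·AD·CD·ABD·CD·BBB·CD·BBB·CD·BBB·CD·BBB·AD·CD·ABD·CD·AD·AD·AD·BBB·CD·ABD·CD·BBB·AD·CD·ABD·CD
    A ↦ BBB
    B ↦ AD
    C ↦ ABD
    D ↦ CD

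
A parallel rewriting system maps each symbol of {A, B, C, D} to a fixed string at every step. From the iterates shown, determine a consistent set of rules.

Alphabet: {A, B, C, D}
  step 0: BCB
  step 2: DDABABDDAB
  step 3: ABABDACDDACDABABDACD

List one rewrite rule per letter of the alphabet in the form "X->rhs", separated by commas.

  step 2 ⇒ step 3: DDABABDDAB ⇒ AB·AB·D·ACD·D·ACD·AB·AB·D·ACD
    A ↦ D
    B ↦ ACD
    D ↦ AB
    C ↦ D  (constrained at step 0)

A->D, B->ACD, C->D, D->AB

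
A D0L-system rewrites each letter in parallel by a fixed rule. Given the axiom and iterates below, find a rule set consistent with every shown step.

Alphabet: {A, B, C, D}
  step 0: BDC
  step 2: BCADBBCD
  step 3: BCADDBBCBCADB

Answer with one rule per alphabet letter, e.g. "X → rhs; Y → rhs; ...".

A->D, B->BC, C->A, D->DB

  step 2 ⇒ step 3: BCADBBCD ⇒ BC·A·D·DB·BC·BC·A·DB
    A ↦ D
    B ↦ BC
    C ↦ A
    D ↦ DB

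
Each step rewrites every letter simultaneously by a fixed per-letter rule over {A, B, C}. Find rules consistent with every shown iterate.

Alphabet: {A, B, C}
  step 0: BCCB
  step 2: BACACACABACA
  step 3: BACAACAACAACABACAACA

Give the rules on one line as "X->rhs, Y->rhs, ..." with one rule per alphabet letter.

  step 2 ⇒ step 3: BACACACABACA ⇒ BA·CA·A·CA·A·CA·A·CA·BA·CA·A·CA
    A ↦ CA
    B ↦ BA
    C ↦ A

A->CA, B->BA, C->A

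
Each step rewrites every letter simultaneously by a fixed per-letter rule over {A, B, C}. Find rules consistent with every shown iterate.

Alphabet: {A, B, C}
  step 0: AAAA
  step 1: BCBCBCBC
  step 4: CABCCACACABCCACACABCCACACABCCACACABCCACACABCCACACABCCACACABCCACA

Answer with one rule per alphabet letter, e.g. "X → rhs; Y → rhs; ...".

  step 0 ⇒ step 1: AAAA ⇒ BC·BC·BC·BC
    A ↦ BC
    B ↦ CA  (constrained at step 1)
    C ↦ CA  (constrained at step 1)

A->BC, B->CA, C->CA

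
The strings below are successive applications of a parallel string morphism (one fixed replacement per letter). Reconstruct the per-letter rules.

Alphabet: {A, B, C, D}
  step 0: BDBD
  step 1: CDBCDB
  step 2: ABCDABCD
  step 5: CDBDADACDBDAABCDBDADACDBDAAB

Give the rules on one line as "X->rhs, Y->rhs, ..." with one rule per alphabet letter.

A->DA, B->CD, C->A, D->B

  step 1 ⇒ step 2: CDBCDB ⇒ A·B·CD·A·B·CD
    B ↦ CD
    C ↦ A
    D ↦ B
    A ↦ DA  (constrained at step 2)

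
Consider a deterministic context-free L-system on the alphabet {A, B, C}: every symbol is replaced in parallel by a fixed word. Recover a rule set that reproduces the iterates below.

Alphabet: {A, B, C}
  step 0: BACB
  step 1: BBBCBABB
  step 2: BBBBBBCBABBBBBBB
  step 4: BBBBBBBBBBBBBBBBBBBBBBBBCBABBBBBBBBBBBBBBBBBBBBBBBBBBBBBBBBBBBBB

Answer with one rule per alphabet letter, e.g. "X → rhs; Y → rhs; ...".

  step 1 ⇒ step 2: BBBCBABB ⇒ BB·BB·BB·CBA·BB·B·BB·BB
    A ↦ B
    B ↦ BB
    C ↦ CBA

A->B, B->BB, C->CBA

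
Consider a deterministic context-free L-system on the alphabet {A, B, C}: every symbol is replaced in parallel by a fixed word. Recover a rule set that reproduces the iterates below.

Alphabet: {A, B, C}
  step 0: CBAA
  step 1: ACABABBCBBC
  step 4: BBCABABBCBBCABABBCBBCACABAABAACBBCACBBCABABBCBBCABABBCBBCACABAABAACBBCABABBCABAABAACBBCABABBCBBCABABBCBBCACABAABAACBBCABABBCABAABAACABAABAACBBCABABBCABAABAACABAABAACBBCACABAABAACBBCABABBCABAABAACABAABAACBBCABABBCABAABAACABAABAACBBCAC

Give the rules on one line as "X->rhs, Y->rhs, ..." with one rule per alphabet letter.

A->BBC, B->ABA, C->AC

  step 0 ⇒ step 1: CBAA ⇒ AC·ABA·BBC·BBC
    A ↦ BBC
    B ↦ ABA
    C ↦ AC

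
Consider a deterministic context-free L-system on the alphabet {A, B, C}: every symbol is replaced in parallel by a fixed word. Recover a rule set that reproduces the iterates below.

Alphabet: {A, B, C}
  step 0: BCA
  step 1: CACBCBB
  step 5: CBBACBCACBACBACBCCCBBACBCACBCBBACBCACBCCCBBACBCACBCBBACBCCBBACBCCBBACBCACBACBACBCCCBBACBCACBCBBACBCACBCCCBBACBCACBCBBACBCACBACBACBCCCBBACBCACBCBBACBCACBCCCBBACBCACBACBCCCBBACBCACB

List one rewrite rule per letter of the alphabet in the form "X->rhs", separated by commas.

A->CBB, B->C, C->ACB

  step 0 ⇒ step 1: BCA ⇒ C·ACB·CBB
    A ↦ CBB
    B ↦ C
    C ↦ ACB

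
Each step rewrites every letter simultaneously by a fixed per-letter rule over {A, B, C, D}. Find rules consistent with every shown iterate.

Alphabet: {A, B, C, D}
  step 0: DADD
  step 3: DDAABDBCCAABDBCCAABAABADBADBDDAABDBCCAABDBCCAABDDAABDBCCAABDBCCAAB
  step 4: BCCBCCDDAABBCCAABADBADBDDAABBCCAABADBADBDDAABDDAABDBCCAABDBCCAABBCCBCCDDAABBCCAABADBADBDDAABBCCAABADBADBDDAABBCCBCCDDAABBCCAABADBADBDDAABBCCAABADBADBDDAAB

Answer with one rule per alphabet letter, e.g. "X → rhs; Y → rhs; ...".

  step 3 ⇒ step 4: DDAABDBCCAABDBCCAABAABADBADBDDAABDBCCAABDBCCAABDDAABDBCCAABDBCCAAB ⇒ BCC·BCC·D·D·AAB·BCC·AAB·ADB·ADB·D·D·AAB·BCC·AAB·ADB·ADB·D·D·AAB·D·D·AAB·D·BCC·AAB·D·BCC·AAB·BCC·BCC·D·D·AAB·BCC·AAB·ADB·ADB·D·D·AAB·BCC·AAB·ADB·ADB·D·D·AAB·BCC·BCC·D·D·AAB·BCC·AAB·ADB·ADB·D·D·AAB·BCC·AAB·ADB·ADB·D·D·AAB
    A ↦ D
    B ↦ AAB
    C ↦ ADB
    D ↦ BCC

A->D, B->AAB, C->ADB, D->BCC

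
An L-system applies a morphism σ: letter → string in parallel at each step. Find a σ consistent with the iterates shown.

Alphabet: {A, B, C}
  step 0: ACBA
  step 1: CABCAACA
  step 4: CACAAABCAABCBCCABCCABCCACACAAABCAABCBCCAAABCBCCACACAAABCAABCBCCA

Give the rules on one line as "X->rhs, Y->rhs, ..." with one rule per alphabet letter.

A->CA, B->AA, C->BC

  step 0 ⇒ step 1: ACBA ⇒ CA·BC·AA·CA
    A ↦ CA
    B ↦ AA
    C ↦ BC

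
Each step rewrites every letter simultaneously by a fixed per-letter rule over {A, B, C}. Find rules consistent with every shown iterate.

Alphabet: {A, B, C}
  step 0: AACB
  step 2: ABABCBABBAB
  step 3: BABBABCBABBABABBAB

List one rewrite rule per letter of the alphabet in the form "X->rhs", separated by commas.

A->B, B->AB, C->CB

  step 2 ⇒ step 3: ABABCBABBAB ⇒ B·AB·B·AB·CB·AB·B·AB·AB·B·AB
    A ↦ B
    B ↦ AB
    C ↦ CB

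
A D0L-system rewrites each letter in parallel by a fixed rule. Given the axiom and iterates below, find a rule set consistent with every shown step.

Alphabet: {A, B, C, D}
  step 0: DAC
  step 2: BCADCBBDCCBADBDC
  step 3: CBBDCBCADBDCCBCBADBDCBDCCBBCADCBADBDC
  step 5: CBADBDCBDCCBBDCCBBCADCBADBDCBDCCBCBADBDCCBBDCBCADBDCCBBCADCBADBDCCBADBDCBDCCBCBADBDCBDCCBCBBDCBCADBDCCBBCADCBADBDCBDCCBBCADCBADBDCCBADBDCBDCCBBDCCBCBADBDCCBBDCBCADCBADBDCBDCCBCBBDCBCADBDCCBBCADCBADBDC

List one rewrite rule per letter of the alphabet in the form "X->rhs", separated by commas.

  step 2 ⇒ step 3: BCADCBBDCCBADBDC ⇒ CB·BDC·BC·AD·BDC·CB·CB·AD·BDC·BDC·CB·BC·AD·CB·AD·BDC
    A ↦ BC
    B ↦ CB
    C ↦ BDC
    D ↦ AD

A->BC, B->CB, C->BDC, D->AD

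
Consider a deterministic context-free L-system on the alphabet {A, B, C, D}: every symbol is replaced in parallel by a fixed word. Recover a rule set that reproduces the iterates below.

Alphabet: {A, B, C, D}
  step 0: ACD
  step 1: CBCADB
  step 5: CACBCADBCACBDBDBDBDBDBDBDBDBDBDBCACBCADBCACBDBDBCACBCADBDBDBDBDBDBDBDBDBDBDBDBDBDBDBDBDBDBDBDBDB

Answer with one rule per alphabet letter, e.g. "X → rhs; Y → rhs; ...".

  step 0 ⇒ step 1: ACD ⇒ CB·CA·DB
    A ↦ CB
    C ↦ CA
    D ↦ DB
    B ↦ DB  (constrained at step 1)

A->CB, B->DB, C->CA, D->DB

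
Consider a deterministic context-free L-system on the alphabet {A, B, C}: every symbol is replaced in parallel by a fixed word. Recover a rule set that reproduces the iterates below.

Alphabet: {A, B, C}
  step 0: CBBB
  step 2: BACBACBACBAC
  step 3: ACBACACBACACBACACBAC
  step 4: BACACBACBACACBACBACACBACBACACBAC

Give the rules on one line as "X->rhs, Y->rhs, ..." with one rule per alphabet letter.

  step 3 ⇒ step 4: ACBACACBACACBACACBAC ⇒ B·AC·AC·B·AC·B·AC·AC·B·AC·B·AC·AC·B·AC·B·AC·AC·B·AC
    A ↦ B
    B ↦ AC
    C ↦ AC

A->B, B->AC, C->AC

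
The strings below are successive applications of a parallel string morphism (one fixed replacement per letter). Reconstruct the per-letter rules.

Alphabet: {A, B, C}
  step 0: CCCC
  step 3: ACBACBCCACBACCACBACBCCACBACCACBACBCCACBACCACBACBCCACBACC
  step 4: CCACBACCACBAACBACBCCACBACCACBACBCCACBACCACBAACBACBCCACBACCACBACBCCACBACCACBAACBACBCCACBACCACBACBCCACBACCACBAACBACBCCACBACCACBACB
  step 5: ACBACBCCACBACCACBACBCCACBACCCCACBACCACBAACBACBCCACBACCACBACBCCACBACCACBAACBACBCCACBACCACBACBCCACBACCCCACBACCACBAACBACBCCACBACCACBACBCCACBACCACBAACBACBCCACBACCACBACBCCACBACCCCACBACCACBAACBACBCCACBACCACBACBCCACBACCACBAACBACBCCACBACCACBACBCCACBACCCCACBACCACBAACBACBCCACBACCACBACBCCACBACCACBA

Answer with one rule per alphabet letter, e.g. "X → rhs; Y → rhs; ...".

A->CC, B->A, C->ACB

  step 4 ⇒ step 5: CCACBACCACBAACBACBCCACBACCACBACBCCACBACCACBAACBACBCCACBACCACBACBCCACBACCACBAACBACBCCACBACCACBACBCCACBACCACBAACBACBCCACBACCACBACB ⇒ ACB·ACB·CC·ACB·A·CC·ACB·ACB·CC·ACB·A·CC·CC·ACB·A·CC·ACB·A·ACB·ACB·CC·ACB·A·CC·ACB·ACB·CC·ACB·A·CC·ACB·A·ACB·ACB·CC·ACB·A·CC·ACB·ACB·CC·ACB·A·CC·CC·ACB·A·CC·ACB·A·ACB·ACB·CC·ACB·A·CC·ACB·ACB·CC·ACB·A·CC·ACB·A·ACB·ACB·CC·ACB·A·CC·ACB·ACB·CC·ACB·A·CC·CC·ACB·A·CC·ACB·A·ACB·ACB·CC·ACB·A·CC·ACB·ACB·CC·ACB·A·CC·ACB·A·ACB·ACB·CC·ACB·A·CC·ACB·ACB·CC·ACB·A·CC·CC·ACB·A·CC·ACB·A·ACB·ACB·CC·ACB·A·CC·ACB·ACB·CC·ACB·A·CC·ACB·A
    A ↦ CC
    B ↦ A
    C ↦ ACB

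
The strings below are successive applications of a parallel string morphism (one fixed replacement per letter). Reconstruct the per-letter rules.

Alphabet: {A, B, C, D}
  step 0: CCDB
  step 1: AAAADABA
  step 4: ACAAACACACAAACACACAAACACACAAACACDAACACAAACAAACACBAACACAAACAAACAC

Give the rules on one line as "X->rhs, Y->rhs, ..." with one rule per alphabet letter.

A->AC, B->BA, C->AA, D->DA

  step 0 ⇒ step 1: CCDB ⇒ AA·AA·DA·BA
    B ↦ BA
    C ↦ AA
    D ↦ DA
    A ↦ AC  (constrained at step 1)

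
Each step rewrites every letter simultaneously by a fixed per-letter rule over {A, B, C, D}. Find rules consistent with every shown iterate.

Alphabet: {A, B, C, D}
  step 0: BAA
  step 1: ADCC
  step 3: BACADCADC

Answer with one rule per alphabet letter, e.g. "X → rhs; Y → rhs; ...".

  step 0 ⇒ step 1: BAA ⇒ AD·C·C
    A ↦ C
    B ↦ AD
    C ↦ BA  (constrained at step 1)
    D ↦ A  (constrained at step 1)

A->C, B->AD, C->BA, D->A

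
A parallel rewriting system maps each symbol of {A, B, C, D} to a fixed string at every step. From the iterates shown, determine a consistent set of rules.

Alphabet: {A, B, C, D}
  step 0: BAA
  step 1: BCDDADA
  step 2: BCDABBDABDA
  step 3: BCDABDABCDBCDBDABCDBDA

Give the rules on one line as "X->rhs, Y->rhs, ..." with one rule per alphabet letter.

  step 2 ⇒ step 3: BCDABBDABDA ⇒ BCD·A·B·DA·BCD·BCD·B·DA·BCD·B·DA
    A ↦ DA
    B ↦ BCD
    C ↦ A
    D ↦ B

A->DA, B->BCD, C->A, D->B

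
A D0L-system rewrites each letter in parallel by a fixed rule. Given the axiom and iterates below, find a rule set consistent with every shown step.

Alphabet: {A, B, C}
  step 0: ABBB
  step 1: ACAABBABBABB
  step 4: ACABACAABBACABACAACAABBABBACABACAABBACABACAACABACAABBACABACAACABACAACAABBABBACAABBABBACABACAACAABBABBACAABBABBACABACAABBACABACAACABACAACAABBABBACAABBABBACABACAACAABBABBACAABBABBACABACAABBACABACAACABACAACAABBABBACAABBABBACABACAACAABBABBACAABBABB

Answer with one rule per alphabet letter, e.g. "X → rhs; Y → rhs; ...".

  step 0 ⇒ step 1: ABBB ⇒ ACA·ABB·ABB·ABB
    A ↦ ACA
    B ↦ ABB
    C ↦ B  (constrained at step 1)

A->ACA, B->ABB, C->B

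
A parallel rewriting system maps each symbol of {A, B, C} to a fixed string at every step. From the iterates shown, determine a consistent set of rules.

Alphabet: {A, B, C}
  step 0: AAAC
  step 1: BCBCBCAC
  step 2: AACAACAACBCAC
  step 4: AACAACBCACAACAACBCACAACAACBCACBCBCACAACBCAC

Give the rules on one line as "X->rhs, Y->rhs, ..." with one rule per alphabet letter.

  step 1 ⇒ step 2: BCBCBCAC ⇒ A·AC·A·AC·A·AC·BC·AC
    A ↦ BC
    B ↦ A
    C ↦ AC

A->BC, B->A, C->AC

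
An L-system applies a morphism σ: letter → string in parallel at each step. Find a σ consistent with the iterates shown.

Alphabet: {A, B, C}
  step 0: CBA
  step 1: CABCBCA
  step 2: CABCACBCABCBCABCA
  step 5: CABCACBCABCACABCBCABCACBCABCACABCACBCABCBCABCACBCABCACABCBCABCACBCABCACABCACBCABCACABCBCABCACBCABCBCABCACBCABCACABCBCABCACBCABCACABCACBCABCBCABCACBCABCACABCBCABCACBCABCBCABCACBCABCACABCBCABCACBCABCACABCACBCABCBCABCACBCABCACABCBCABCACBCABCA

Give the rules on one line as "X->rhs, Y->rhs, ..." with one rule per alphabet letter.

  step 1 ⇒ step 2: CABCBCA ⇒ CAB·CA·CB·CAB·CB·CAB·CA
    A ↦ CA
    B ↦ CB
    C ↦ CAB

A->CA, B->CB, C->CAB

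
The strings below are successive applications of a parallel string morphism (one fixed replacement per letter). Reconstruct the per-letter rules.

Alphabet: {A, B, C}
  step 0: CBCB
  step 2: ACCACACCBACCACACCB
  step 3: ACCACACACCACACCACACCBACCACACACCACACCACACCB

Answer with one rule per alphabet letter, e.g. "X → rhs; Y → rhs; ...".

A->ACC, B->CB, C->AC

  step 2 ⇒ step 3: ACCACACCBACCACACCB ⇒ ACC·AC·AC·ACC·AC·ACC·AC·AC·CB·ACC·AC·AC·ACC·AC·ACC·AC·AC·CB
    A ↦ ACC
    B ↦ CB
    C ↦ AC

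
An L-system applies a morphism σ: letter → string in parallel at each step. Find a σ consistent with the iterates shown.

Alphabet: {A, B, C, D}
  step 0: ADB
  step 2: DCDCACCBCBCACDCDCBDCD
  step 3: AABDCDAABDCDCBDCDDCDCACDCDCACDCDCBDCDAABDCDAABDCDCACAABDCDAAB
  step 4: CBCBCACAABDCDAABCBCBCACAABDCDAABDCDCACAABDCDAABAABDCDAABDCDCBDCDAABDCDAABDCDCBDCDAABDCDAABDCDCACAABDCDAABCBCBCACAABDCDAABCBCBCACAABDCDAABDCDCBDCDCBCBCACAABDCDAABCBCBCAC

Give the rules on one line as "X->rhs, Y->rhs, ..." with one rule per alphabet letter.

  step 3 ⇒ step 4: AABDCDAABDCDCBDCDDCDCACDCDCACDCDCBDCDAABDCDAABDCDCACAABDCDAAB ⇒ CB·CB·CAC·AAB·DCD·AAB·CB·CB·CAC·AAB·DCD·AAB·DCD·CAC·AAB·DCD·AAB·AAB·DCD·AAB·DCD·CB·DCD·AAB·DCD·AAB·DCD·CB·DCD·AAB·DCD·AAB·DCD·CAC·AAB·DCD·AAB·CB·CB·CAC·AAB·DCD·AAB·CB·CB·CAC·AAB·DCD·AAB·DCD·CB·DCD·CB·CB·CAC·AAB·DCD·AAB·CB·CB·CAC
    A ↦ CB
    B ↦ CAC
    C ↦ DCD
    D ↦ AAB

A->CB, B->CAC, C->DCD, D->AAB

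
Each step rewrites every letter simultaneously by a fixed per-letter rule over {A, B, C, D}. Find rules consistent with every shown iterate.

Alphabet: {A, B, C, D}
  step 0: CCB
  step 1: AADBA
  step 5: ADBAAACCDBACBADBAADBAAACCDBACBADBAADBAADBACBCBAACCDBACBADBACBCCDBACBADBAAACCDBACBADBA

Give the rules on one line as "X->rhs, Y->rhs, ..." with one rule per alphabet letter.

A->CB, B->DBA, C->A, D->CC

  step 0 ⇒ step 1: CCB ⇒ A·A·DBA
    B ↦ DBA
    C ↦ A
    A ↦ CB  (constrained at step 1)
    D ↦ CC  (constrained at step 1)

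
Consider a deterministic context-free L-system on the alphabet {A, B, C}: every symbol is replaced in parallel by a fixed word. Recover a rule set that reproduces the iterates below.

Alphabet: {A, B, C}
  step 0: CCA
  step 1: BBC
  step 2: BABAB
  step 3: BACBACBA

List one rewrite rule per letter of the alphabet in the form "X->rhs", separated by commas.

  step 2 ⇒ step 3: BABAB ⇒ BA·C·BA·C·BA
    A ↦ C
    B ↦ BA
  step 0 ⇒ step 1: CCA ⇒ B·B·C
    C ↦ B

A->C, B->BA, C->B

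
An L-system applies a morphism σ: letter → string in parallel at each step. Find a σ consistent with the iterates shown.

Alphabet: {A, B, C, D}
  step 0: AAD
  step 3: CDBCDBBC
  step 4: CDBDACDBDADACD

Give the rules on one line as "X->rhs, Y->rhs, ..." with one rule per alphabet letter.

A->C, B->DA, C->CD, D->B

  step 3 ⇒ step 4: CDBCDBBC ⇒ CD·B·DA·CD·B·DA·DA·CD
    B ↦ DA
    C ↦ CD
    D ↦ B
    A ↦ C  (constrained at step 0)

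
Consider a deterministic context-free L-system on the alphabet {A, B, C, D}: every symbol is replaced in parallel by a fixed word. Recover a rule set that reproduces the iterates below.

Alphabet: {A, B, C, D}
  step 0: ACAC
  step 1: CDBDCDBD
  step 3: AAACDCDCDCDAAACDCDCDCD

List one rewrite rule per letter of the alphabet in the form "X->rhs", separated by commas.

A->CD, B->AA, C->BD, D->A

  step 0 ⇒ step 1: ACAC ⇒ CD·BD·CD·BD
    A ↦ CD
    C ↦ BD
    B ↦ AA  (constrained at step 1)
    D ↦ A  (constrained at step 1)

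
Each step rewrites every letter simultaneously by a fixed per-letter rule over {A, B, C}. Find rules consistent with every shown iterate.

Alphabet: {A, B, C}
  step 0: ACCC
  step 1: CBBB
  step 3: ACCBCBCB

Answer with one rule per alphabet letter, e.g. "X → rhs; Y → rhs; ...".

  step 0 ⇒ step 1: ACCC ⇒ C·B·B·B
    A ↦ C
    C ↦ B
    B ↦ AC  (constrained at step 1)

A->C, B->AC, C->B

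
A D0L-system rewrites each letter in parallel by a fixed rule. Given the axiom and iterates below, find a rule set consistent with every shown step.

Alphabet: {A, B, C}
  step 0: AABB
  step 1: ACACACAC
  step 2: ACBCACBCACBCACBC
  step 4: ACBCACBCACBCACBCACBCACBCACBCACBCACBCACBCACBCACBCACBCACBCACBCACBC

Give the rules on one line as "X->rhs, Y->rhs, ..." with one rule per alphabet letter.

  step 1 ⇒ step 2: ACACACAC ⇒ AC·BC·AC·BC·AC·BC·AC·BC
    A ↦ AC
    C ↦ BC
  step 0 ⇒ step 1: AABB ⇒ AC·AC·AC·AC
    B ↦ AC

A->AC, B->AC, C->BC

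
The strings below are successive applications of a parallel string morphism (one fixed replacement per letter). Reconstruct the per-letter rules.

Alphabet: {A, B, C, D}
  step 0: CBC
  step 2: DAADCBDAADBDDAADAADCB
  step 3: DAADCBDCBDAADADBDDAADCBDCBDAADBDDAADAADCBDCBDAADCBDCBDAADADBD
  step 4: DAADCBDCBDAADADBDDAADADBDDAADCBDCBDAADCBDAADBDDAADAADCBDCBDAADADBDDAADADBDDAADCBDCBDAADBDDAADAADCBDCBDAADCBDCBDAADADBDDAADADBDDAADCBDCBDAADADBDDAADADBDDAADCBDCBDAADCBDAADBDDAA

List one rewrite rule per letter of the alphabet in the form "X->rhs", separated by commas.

  step 3 ⇒ step 4: DAADCBDCBDAADADBDDAADCBDCBDAADBDDAADAADCBDCBDAADCBDCBDAADADBD ⇒ DAA·DCB·DCB·DAA·DA·DBD·DAA·DA·DBD·DAA·DCB·DCB·DAA·DCB·DAA·DBD·DAA·DAA·DCB·DCB·DAA·DA·DBD·DAA·DA·DBD·DAA·DCB·DCB·DAA·DBD·DAA·DAA·DCB·DCB·DAA·DCB·DCB·DAA·DA·DBD·DAA·DA·DBD·DAA·DCB·DCB·DAA·DA·DBD·DAA·DA·DBD·DAA·DCB·DCB·DAA·DCB·DAA·DBD·DAA
    A ↦ DCB
    B ↦ DBD
    C ↦ DA
    D ↦ DAA

A->DCB, B->DBD, C->DA, D->DAA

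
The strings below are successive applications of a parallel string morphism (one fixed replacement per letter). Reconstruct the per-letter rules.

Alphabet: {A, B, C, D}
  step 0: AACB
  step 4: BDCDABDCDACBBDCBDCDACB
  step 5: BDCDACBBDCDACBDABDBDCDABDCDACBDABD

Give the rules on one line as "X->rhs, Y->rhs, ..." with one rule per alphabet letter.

A->B, B->BD, C->DA, D->C

  step 4 ⇒ step 5: BDCDABDCDACBBDCBDCDACB ⇒ BD·C·DA·C·B·BD·C·DA·C·B·DA·BD·BD·C·DA·BD·C·DA·C·B·DA·BD
    A ↦ B
    B ↦ BD
    C ↦ DA
    D ↦ C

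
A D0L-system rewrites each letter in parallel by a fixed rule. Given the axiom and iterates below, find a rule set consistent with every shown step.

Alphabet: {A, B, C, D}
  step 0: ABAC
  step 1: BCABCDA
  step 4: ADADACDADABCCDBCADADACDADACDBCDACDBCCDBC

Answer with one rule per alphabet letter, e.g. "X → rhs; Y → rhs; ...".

  step 0 ⇒ step 1: ABAC ⇒ BC·A·BC·DA
    A ↦ BC
    B ↦ A
    C ↦ DA
    D ↦ CD  (constrained at step 1)

A->BC, B->A, C->DA, D->CD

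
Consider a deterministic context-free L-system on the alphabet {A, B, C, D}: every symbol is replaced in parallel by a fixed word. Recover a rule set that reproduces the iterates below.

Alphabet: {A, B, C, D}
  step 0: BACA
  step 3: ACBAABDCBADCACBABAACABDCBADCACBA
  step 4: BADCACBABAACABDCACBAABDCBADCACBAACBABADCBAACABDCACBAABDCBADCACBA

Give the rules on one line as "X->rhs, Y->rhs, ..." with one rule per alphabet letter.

  step 3 ⇒ step 4: ACBAABDCBADCACBABAACABDCBADCACBA ⇒ BA·DC·AC·BA·BA·AC·AB·DC·AC·BA·AB·DC·BA·DC·AC·BA·AC·BA·BA·DC·BA·AC·AB·DC·AC·BA·AB·DC·BA·DC·AC·BA
    A ↦ BA
    B ↦ AC
    C ↦ DC
    D ↦ AB

A->BA, B->AC, C->DC, D->AB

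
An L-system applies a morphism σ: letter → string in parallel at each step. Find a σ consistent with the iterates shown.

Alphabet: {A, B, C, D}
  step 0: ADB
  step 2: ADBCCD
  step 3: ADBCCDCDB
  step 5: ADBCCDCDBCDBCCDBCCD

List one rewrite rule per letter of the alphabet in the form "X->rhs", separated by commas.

A->AD, B->C, C->CD, D->B

  step 2 ⇒ step 3: ADBCCD ⇒ AD·B·C·CD·CD·B
    A ↦ AD
    B ↦ C
    C ↦ CD
    D ↦ B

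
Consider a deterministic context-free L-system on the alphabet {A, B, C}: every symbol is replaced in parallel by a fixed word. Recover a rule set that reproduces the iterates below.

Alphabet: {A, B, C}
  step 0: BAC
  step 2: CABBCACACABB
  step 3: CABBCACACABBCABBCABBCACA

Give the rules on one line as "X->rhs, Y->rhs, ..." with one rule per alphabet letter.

  step 2 ⇒ step 3: CABBCACACABB ⇒ CA·BB·CA·CA·CA·BB·CA·BB·CA·BB·CA·CA
    A ↦ BB
    B ↦ CA
    C ↦ CA

A->BB, B->CA, C->CA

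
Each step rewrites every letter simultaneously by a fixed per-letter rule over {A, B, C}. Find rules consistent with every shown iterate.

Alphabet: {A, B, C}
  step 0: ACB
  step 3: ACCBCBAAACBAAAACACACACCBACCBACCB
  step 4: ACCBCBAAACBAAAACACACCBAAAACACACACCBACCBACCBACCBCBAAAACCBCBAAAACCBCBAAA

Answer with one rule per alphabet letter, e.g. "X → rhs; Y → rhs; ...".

A->AC, B->AAA, C->CB

  step 3 ⇒ step 4: ACCBCBAAACBAAAACACACACCBACCBACCB ⇒ AC·CB·CB·AAA·CB·AAA·AC·AC·AC·CB·AAA·AC·AC·AC·AC·CB·AC·CB·AC·CB·AC·CB·CB·AAA·AC·CB·CB·AAA·AC·CB·CB·AAA
    A ↦ AC
    B ↦ AAA
    C ↦ CB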